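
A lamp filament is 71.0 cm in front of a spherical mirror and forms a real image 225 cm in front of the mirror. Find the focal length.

f = 54.0 cm (concave)

Real image ⇒ d_i = +225 cm.
1/f = 1/d_o + 1/d_i = 1/(71.0) + 1/(225) = 0.01853, so f = 54.0 cm.
Since f is positive, the spherical mirror is concave.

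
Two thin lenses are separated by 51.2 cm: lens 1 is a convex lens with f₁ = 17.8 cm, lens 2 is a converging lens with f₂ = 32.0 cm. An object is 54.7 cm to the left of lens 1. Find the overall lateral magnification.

Lens 1: 1/d_i1 = 1/(17.8) − 1/(54.7) = 0.03790, so d_i1 = 26.39 cm; m₁ = −d_i1/d_o1 = -0.4824.
d_o2 = 51.2 − (26.39) = 24.81 cm.
Lens 2: 1/d_i2 = 1/(32.0) − 1/(24.81) = -0.009056, so d_i2 = -110.4 cm; m₂ = −d_i2/d_o2 = +4.451.
m = m₁·m₂ = (-0.4824)(+4.451) = -2.15.

m = -2.15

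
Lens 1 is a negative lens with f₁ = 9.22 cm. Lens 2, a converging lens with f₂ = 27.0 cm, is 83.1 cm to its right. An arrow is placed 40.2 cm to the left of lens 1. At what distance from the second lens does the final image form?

Lens 1 is diverging, so f₁ = −9.22 cm.
Lens 1: 1/d_i1 = 1/f₁ − 1/d_o1 = 1/(-9.22) − 1/(40.2) = -0.1333, so d_i1 = -7.500 cm.
The intermediate image is 7.500 cm to the left of lens 1 (virtual), which is 83.1 − (-7.500) = 90.60 cm to the left of lens 2, so d_o2 = +90.60 cm.
Lens 2: 1/d_i2 = 1/f₂ − 1/d_o2 = 1/(27.0) − 1/(90.60) = 0.02600, so d_i2 = 38.5 cm.
The final image is real, 38.5 cm to the right of lens 2 (overall magnification ≈ -0.079).

38.5 cm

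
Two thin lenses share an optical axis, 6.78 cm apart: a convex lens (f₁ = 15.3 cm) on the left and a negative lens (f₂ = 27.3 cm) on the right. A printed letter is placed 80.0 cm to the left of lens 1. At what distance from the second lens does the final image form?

21.9 cm

Lens 1: 1/d_i1 = 1/f₁ − 1/d_o1 = 1/(15.3) − 1/(80.0) = 0.05286, so d_i1 = 18.92 cm.
The intermediate image is 18.92 cm to the right of lens 1, which lies 12.14 cm to the right of lens 2 — a virtual object — so d_o2 = −12.14 cm.
Lens 2 is diverging, so f₂ = −27.3 cm.
Lens 2: 1/d_i2 = 1/f₂ − 1/d_o2 = 1/(-27.3) − 1/(-12.14) = 0.04574, so d_i2 = 21.9 cm.
The final image is real, 21.9 cm to the right of lens 2 (overall magnification ≈ -0.43).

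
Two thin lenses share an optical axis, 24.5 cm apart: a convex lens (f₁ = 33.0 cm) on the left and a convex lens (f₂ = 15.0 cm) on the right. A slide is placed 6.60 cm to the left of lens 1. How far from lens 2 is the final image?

Lens 1: 1/d_i1 = 1/f₁ − 1/d_o1 = 1/(33.0) − 1/(6.60) = -0.1212, so d_i1 = -8.250 cm.
The intermediate image is 8.250 cm to the left of lens 1 (virtual), which is 24.5 − (-8.250) = 32.75 cm to the left of lens 2, so d_o2 = +32.75 cm.
Lens 2: 1/d_i2 = 1/f₂ − 1/d_o2 = 1/(15.0) − 1/(32.75) = 0.03613, so d_i2 = 27.7 cm.
The final image is real, 27.7 cm to the right of lens 2 (overall magnification ≈ -1.1).

27.7 cm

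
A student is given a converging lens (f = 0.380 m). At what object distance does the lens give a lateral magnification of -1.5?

m = −d_i/d_o ⇒ d_i = −m·d_o.
1/f = 1/d_o + 1/d_i = 1/d_o − 1/(m·d_o) = (1 − 1/m)/d_o, so d_o = f(1 − 1/m) = (0.3800)(1 − 1/(-1.5)) = 0.633 m.

0.633 m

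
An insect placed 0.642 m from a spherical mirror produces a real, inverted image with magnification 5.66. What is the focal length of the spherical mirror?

m = −d_i/d_o ⇒ d_i = −m·d_o = −(-5.66)·(0.642) = 3.634 m.
1/f = 1/d_o + 1/d_i = 1/(0.642) + 1/(3.634) = 1.833, so f = 0.546 m.
Since f is positive, the spherical mirror is concave.

f = 0.546 m (concave)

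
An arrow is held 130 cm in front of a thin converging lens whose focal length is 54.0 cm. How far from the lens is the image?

Thin-lens equation: 1/s_i = 1/f − 1/s_o = 1/(54.00) − 1/(130) = 0.01852 − 0.007692 = 0.01083, so s_i = 92.4 cm.
The image is real, inverted and reduced, on the far side of the lens.

92.4 cm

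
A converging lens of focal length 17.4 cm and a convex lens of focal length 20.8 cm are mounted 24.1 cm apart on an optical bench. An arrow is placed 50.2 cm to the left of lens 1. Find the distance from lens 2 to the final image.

Lens 1: 1/d_i1 = 1/f₁ − 1/d_o1 = 1/(17.4) − 1/(50.2) = 0.03755, so d_i1 = 26.63 cm.
The intermediate image is 26.63 cm to the right of lens 1, which lies 2.530 cm to the right of lens 2 — a virtual object — so d_o2 = −2.530 cm.
Lens 2: 1/d_i2 = 1/f₂ − 1/d_o2 = 1/(20.8) − 1/(-2.530) = 0.4433, so d_i2 = 2.26 cm.
The final image is real, 2.26 cm to the right of lens 2 (overall magnification ≈ -0.47).

2.26 cm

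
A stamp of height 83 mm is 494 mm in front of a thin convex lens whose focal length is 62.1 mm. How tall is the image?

1/d_i = 1/f − 1/d_o = 1/(62.10) − 1/(494) = 0.01408, so d_i = 71.03 mm.
m = −d_i/d_o = -0.1438.
|h_i| = |m|·h_o = 0.1438 × 83 = 11.9 mm. The image is real, inverted and reduced, on the far side of the lens.

11.9 mm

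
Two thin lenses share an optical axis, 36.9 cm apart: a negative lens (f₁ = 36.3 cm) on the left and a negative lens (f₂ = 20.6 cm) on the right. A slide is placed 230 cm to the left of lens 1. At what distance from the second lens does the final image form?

15.8 cm

Lens 1 is diverging, so f₁ = −36.3 cm.
Lens 1: 1/d_i1 = 1/f₁ − 1/d_o1 = 1/(-36.3) − 1/(230) = -0.03190, so d_i1 = -31.35 cm.
The intermediate image is 31.35 cm to the left of lens 1 (virtual), which is 36.9 − (-31.35) = 68.25 cm to the left of lens 2, so d_o2 = +68.25 cm.
Lens 2 is diverging, so f₂ = −20.6 cm.
Lens 2: 1/d_i2 = 1/f₂ − 1/d_o2 = 1/(-20.6) − 1/(68.25) = -0.06320, so d_i2 = -15.8 cm.
The final image is virtual, 15.8 cm to the left of lens 2 (overall magnification ≈ 0.032).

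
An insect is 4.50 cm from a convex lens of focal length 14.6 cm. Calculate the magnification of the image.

m = +1.45

1/d_i = 1/f − 1/d_o = 1/(14.60) − 1/(4.50) = -0.1537, so d_i = -6.505 cm.
m = −d_i/d_o = −(-6.505)/(4.50) = +1.45.
The image is virtual, upright and enlarged, on the same side as the object.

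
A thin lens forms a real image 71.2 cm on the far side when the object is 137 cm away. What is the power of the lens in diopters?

P = +2.13 D

d_i = +71.2 cm.
1/f = 1/d_o + 1/d_i = 1/(137) + 1/(71.2) = 0.02134 cm⁻¹.
f = 46.85 cm = 0.4685 m, so P = 1/f = +2.13 D.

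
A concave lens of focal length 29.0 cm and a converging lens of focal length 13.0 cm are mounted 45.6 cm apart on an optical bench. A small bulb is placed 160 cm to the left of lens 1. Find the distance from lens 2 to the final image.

16.0 cm

Lens 1 is diverging, so f₁ = −29.0 cm.
Lens 1: 1/d_i1 = 1/f₁ − 1/d_o1 = 1/(-29.0) − 1/(160) = -0.04073, so d_i1 = -24.55 cm.
The intermediate image is 24.55 cm to the left of lens 1 (virtual), which is 45.6 − (-24.55) = 70.15 cm to the left of lens 2, so d_o2 = +70.15 cm.
Lens 2: 1/d_i2 = 1/f₂ − 1/d_o2 = 1/(13.0) − 1/(70.15) = 0.06267, so d_i2 = 16.0 cm.
The final image is real, 16.0 cm to the right of lens 2 (overall magnification ≈ -0.035).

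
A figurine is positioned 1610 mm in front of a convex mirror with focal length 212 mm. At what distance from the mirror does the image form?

187 mm

For a convex mirror, f = -212 mm.
Mirror equation: 1/s_i = 1/f − 1/s_o = 1/(-212.0) − 1/(1610) = -0.004717 − 0.0006211 = -0.005338, so s_i = -187 mm.
The image is virtual, upright and reduced, behind the mirror.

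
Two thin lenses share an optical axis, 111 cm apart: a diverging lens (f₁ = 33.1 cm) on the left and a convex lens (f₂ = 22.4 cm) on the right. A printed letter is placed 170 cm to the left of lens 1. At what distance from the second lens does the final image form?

Lens 1 is diverging, so f₁ = −33.1 cm.
Lens 1: 1/d_i1 = 1/f₁ − 1/d_o1 = 1/(-33.1) − 1/(170) = -0.03609, so d_i1 = -27.71 cm.
The intermediate image is 27.71 cm to the left of lens 1 (virtual), which is 111 − (-27.71) = 138.7 cm to the left of lens 2, so d_o2 = +138.7 cm.
Lens 2: 1/d_i2 = 1/f₂ − 1/d_o2 = 1/(22.4) − 1/(138.7) = 0.03743, so d_i2 = 26.7 cm.
The final image is real, 26.7 cm to the right of lens 2 (overall magnification ≈ -0.031).

26.7 cm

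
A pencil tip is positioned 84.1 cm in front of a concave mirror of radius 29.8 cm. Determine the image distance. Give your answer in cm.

18.1 cm

f = R/2 = 29.8/2 = 14.90 cm.
Mirror equation: 1/s_i = 1/f − 1/s_o = 1/(14.90) − 1/(84.1) = 0.06711 − 0.01189 = 0.05522, so s_i = 18.1 cm.
The image is real, inverted and reduced, in front of the mirror.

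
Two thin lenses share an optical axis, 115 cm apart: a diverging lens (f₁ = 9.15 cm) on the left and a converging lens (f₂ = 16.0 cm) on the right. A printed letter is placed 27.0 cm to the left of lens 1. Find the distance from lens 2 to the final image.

Lens 1 is diverging, so f₁ = −9.15 cm.
Lens 1: 1/d_i1 = 1/f₁ − 1/d_o1 = 1/(-9.15) − 1/(27.0) = -0.1463, so d_i1 = -6.834 cm.
The intermediate image is 6.834 cm to the left of lens 1 (virtual), which is 115 − (-6.834) = 121.8 cm to the left of lens 2, so d_o2 = +121.8 cm.
Lens 2: 1/d_i2 = 1/f₂ − 1/d_o2 = 1/(16.0) − 1/(121.8) = 0.05429, so d_i2 = 18.4 cm.
The final image is real, 18.4 cm to the right of lens 2 (overall magnification ≈ -0.038).

18.4 cm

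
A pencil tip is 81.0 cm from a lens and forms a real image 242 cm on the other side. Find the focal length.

Real image ⇒ d_i = +242 cm.
1/f = 1/d_o + 1/d_i = 1/(81.0) + 1/(242) = 0.01648, so f = 60.7 cm.
Since f is positive, the lens is converging.

f = 60.7 cm (converging)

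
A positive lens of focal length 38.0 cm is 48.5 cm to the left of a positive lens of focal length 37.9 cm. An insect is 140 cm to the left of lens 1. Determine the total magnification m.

Lens 1: 1/d_i1 = 1/(38.0) − 1/(140) = 0.01917, so d_i1 = 52.16 cm; m₁ = −d_i1/d_o1 = -0.3726.
d_o2 = 48.5 − (52.16) = -3.660 cm (virtual object).
Lens 2: 1/d_i2 = 1/(37.9) − 1/(-3.660) = 0.2996, so d_i2 = 3.338 cm; m₂ = −d_i2/d_o2 = +0.9119.
m = m₁·m₂ = (-0.3726)(+0.9119) = -0.340.

m = -0.340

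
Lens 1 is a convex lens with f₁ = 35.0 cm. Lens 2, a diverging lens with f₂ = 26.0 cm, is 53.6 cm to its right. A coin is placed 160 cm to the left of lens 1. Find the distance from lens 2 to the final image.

Lens 1: 1/d_i1 = 1/f₁ − 1/d_o1 = 1/(35.0) − 1/(160) = 0.02232, so d_i1 = 44.80 cm.
The intermediate image is 44.80 cm to the right of lens 1, which is 53.6 − (44.80) = 8.800 cm to the left of lens 2, so d_o2 = +8.800 cm.
Lens 2 is diverging, so f₂ = −26.0 cm.
Lens 2: 1/d_i2 = 1/f₂ − 1/d_o2 = 1/(-26.0) − 1/(8.800) = -0.1521, so d_i2 = -6.57 cm.
The final image is virtual, 6.57 cm to the left of lens 2 (overall magnification ≈ -0.21).

6.57 cm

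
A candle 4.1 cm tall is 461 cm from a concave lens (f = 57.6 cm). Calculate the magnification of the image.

For a concave lens, f = -57.6 cm.
1/d_i = 1/f − 1/d_o = 1/(-57.60) − 1/(461) = -0.01953, so d_i = -51.20 cm.
m = −d_i/d_o = −(-51.20)/(461) = +0.111.
The image is virtual, upright and reduced, on the same side as the object.

m = +0.111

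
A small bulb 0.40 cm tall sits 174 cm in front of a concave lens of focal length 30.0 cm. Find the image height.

0.0588 cm

For a concave lens, f = -30.0 cm.
1/d_i = 1/f − 1/d_o = 1/(-30.00) − 1/(174) = -0.03908, so d_i = -25.59 cm.
m = −d_i/d_o = +0.1471.
|h_i| = |m|·h_o = 0.1471 × 0.40 = 0.0588 cm. The image is virtual, upright and reduced, on the same side as the object.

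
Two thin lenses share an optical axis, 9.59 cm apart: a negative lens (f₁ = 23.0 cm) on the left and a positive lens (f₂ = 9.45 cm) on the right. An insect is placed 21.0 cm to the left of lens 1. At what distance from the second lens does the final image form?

Lens 1 is diverging, so f₁ = −23.0 cm.
Lens 1: 1/d_i1 = 1/f₁ − 1/d_o1 = 1/(-23.0) − 1/(21.0) = -0.09110, so d_i1 = -10.98 cm.
The intermediate image is 10.98 cm to the left of lens 1 (virtual), which is 9.59 − (-10.98) = 20.57 cm to the left of lens 2, so d_o2 = +20.57 cm.
Lens 2: 1/d_i2 = 1/f₂ − 1/d_o2 = 1/(9.45) − 1/(20.57) = 0.05721, so d_i2 = 17.5 cm.
The final image is real, 17.5 cm to the right of lens 2 (overall magnification ≈ -0.44).

17.5 cm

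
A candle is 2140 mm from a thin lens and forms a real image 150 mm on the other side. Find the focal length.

Real image ⇒ d_i = +150 mm.
1/f = 1/d_o + 1/d_i = 1/(2140) + 1/(150) = 0.007134, so f = 140 mm.
Since f is positive, the thin lens is converging.

f = 140 mm (converging)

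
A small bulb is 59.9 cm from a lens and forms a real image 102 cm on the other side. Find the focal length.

Real image ⇒ d_i = +102 cm.
1/f = 1/d_o + 1/d_i = 1/(59.9) + 1/(102) = 0.02650, so f = 37.7 cm.
Since f is positive, the lens is converging.

f = 37.7 cm (converging)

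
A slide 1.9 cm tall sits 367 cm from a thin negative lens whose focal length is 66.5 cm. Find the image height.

For a negative lens, f = -66.5 cm.
1/d_i = 1/f − 1/d_o = 1/(-66.50) − 1/(367) = -0.01776, so d_i = -56.30 cm.
m = −d_i/d_o = +0.1534.
|h_i| = |m|·h_o = 0.1534 × 1.9 = 0.291 cm. The image is virtual, upright and reduced, on the same side as the object.

0.291 cm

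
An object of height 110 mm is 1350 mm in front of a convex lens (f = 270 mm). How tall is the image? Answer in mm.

1/d_i = 1/f − 1/d_o = 1/(270.0) − 1/(1350) = 0.002963, so d_i = 337.5 mm.
m = −d_i/d_o = -0.2500.
|h_i| = |m|·h_o = 0.2500 × 110 = 27.5 mm. The image is real, inverted and reduced, on the far side of the lens.

27.5 mm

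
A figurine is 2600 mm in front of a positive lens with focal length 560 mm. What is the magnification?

1/d_i = 1/f − 1/d_o = 1/(560.0) − 1/(2600) = 0.001401, so d_i = 713.7 mm.
m = −d_i/d_o = −(713.7)/(2600) = -0.275.
The image is real, inverted and reduced, on the far side of the lens.

m = -0.275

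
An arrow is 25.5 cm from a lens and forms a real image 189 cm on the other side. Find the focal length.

Real image ⇒ d_i = +189 cm.
1/f = 1/d_o + 1/d_i = 1/(25.5) + 1/(189) = 0.04451, so f = 22.5 cm.
Since f is positive, the lens is converging.

f = 22.5 cm (converging)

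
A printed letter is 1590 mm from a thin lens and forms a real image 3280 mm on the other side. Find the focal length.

Real image ⇒ d_i = +3280 mm.
1/f = 1/d_o + 1/d_i = 1/(1590) + 1/(3280) = 0.0009338, so f = 1070 mm.
Since f is positive, the thin lens is converging.

f = 1070 mm (converging)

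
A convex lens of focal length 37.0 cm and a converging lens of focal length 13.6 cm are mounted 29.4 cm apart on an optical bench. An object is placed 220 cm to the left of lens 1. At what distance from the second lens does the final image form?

7.15 cm

Lens 1: 1/d_i1 = 1/f₁ − 1/d_o1 = 1/(37.0) − 1/(220) = 0.02248, so d_i1 = 44.48 cm.
The intermediate image is 44.48 cm to the right of lens 1, which lies 15.08 cm to the right of lens 2 — a virtual object — so d_o2 = −15.08 cm.
Lens 2: 1/d_i2 = 1/f₂ − 1/d_o2 = 1/(13.6) − 1/(-15.08) = 0.1398, so d_i2 = 7.15 cm.
The final image is real, 7.15 cm to the right of lens 2 (overall magnification ≈ -0.096).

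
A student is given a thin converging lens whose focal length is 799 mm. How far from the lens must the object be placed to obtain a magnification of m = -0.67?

1990 mm

m = −d_i/d_o ⇒ d_i = −m·d_o.
1/f = 1/d_o + 1/d_i = 1/d_o − 1/(m·d_o) = (1 − 1/m)/d_o, so d_o = f(1 − 1/m) = (799.0)(1 − 1/(-0.67)) = 1990 mm.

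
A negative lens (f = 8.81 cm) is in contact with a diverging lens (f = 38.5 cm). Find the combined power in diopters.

P = -13.9 D

P₁ = 1/f₁ = 1/(-0.0881 m) = -11.35 D; P₂ = 1/f₂ = 1/(-0.385 m) = -2.597 D.
For thin lenses in contact, P = P₁ + P₂ = (-11.35) + (-2.597) = -13.9 D.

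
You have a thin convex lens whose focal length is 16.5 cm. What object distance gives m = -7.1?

18.8 cm

m = −d_i/d_o ⇒ d_i = −m·d_o.
1/f = 1/d_o + 1/d_i = 1/d_o − 1/(m·d_o) = (1 − 1/m)/d_o, so d_o = f(1 − 1/m) = (16.50)(1 − 1/(-7.1)) = 18.8 cm.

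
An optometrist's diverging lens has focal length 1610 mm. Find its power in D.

For a diverging lens, f = −1610 mm.
f = -161 cm = -1.61 m.
P = 1/f = 1/(-1.61 m) = -0.621 D.

P = -0.621 D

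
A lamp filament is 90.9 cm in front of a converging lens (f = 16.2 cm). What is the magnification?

1/d_i = 1/f − 1/d_o = 1/(16.20) − 1/(90.9) = 0.05073, so d_i = 19.71 cm.
m = −d_i/d_o = −(19.71)/(90.9) = -0.217.
The image is real, inverted and reduced, on the far side of the lens.

m = -0.217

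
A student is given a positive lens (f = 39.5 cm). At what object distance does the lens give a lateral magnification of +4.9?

m = −d_i/d_o ⇒ d_i = −m·d_o.
1/f = 1/d_o + 1/d_i = 1/d_o − 1/(m·d_o) = (1 − 1/m)/d_o, so d_o = f(1 − 1/m) = (39.50)(1 − 1/(+4.9)) = 31.4 cm.

31.4 cm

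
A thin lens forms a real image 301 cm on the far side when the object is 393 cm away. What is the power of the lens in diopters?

P = +0.587 D

d_i = +301 cm.
1/f = 1/d_o + 1/d_i = 1/(393) + 1/(301) = 0.005867 cm⁻¹.
f = 170.5 cm = 1.705 m, so P = 1/f = +0.587 D.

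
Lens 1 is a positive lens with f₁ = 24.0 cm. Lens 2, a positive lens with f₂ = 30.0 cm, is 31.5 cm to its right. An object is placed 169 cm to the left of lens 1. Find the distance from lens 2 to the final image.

4.00 cm

Lens 1: 1/d_i1 = 1/f₁ − 1/d_o1 = 1/(24.0) − 1/(169) = 0.03575, so d_i1 = 27.97 cm.
The intermediate image is 27.97 cm to the right of lens 1, which is 31.5 − (27.97) = 3.530 cm to the left of lens 2, so d_o2 = +3.530 cm.
Lens 2: 1/d_i2 = 1/f₂ − 1/d_o2 = 1/(30.0) − 1/(3.530) = -0.2500, so d_i2 = -4.00 cm.
The final image is virtual, 4.00 cm to the left of lens 2 (overall magnification ≈ -0.19).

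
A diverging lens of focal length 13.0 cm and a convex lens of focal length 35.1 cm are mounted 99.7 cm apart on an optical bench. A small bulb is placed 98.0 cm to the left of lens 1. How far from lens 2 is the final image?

51.3 cm

Lens 1 is diverging, so f₁ = −13.0 cm.
Lens 1: 1/d_i1 = 1/f₁ − 1/d_o1 = 1/(-13.0) − 1/(98.0) = -0.08713, so d_i1 = -11.48 cm.
The intermediate image is 11.48 cm to the left of lens 1 (virtual), which is 99.7 − (-11.48) = 111.2 cm to the left of lens 2, so d_o2 = +111.2 cm.
Lens 2: 1/d_i2 = 1/f₂ − 1/d_o2 = 1/(35.1) − 1/(111.2) = 0.01950, so d_i2 = 51.3 cm.
The final image is real, 51.3 cm to the right of lens 2 (overall magnification ≈ -0.054).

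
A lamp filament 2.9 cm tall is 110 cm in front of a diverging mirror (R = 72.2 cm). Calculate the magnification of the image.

f = R/2 = 72.2/2 = 36.10 cm; for a diverging mirror, f = -36.10 cm.
1/d_i = 1/f − 1/d_o = 1/(-36.10) − 1/(110) = -0.03679, so d_i = -27.18 cm.
m = −d_i/d_o = −(-27.18)/(110) = +0.247.
The image is virtual, upright and reduced, behind the mirror.

m = +0.247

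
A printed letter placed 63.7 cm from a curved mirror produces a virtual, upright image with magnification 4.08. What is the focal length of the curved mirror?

m = −d_i/d_o ⇒ d_i = −m·d_o = −(+4.08)·(63.7) = -259.9 cm.
1/f = 1/d_o + 1/d_i = 1/(63.7) + 1/(-259.9) = 0.01185, so f = 84.4 cm.
Since f is positive, the curved mirror is concave.

f = 84.4 cm (concave)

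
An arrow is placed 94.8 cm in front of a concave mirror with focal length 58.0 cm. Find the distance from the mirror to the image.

Mirror equation: 1/v = 1/f − 1/u = 1/(58.00) − 1/(94.8) = 0.01724 − 0.01055 = 0.006693, so v = 149 cm.
The image is real, inverted and enlarged, in front of the mirror.

149 cm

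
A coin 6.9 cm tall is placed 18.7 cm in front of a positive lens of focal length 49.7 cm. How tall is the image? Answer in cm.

11.1 cm

1/d_i = 1/f − 1/d_o = 1/(49.70) − 1/(18.7) = -0.03336, so d_i = -29.98 cm.
m = −d_i/d_o = +1.603.
|h_i| = |m|·h_o = 1.603 × 6.9 = 11.1 cm. The image is virtual, upright and enlarged, on the same side as the object.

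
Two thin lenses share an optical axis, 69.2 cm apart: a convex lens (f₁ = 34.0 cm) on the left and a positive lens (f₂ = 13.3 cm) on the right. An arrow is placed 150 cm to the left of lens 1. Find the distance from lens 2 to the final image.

28.1 cm

Lens 1: 1/d_i1 = 1/f₁ − 1/d_o1 = 1/(34.0) − 1/(150) = 0.02275, so d_i1 = 43.97 cm.
The intermediate image is 43.97 cm to the right of lens 1, which is 69.2 − (43.97) = 25.23 cm to the left of lens 2, so d_o2 = +25.23 cm.
Lens 2: 1/d_i2 = 1/f₂ − 1/d_o2 = 1/(13.3) − 1/(25.23) = 0.03555, so d_i2 = 28.1 cm.
The final image is real, 28.1 cm to the right of lens 2 (overall magnification ≈ 0.33).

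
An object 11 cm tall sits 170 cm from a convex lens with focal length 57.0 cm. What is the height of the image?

5.55 cm

1/d_i = 1/f − 1/d_o = 1/(57.00) − 1/(170) = 0.01166, so d_i = 85.75 cm.
m = −d_i/d_o = -0.5044.
|h_i| = |m|·h_o = 0.5044 × 11 = 5.55 cm. The image is real, inverted and reduced, on the far side of the lens.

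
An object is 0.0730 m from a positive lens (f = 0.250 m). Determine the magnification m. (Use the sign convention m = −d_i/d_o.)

m = +1.41

1/d_i = 1/f − 1/d_o = 1/(0.2500) − 1/(0.0730) = -9.699, so d_i = -0.1031 m.
m = −d_i/d_o = −(-0.1031)/(0.0730) = +1.41.
The image is virtual, upright and enlarged, on the same side as the object.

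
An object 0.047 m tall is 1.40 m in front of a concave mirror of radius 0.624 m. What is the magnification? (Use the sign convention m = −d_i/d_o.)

f = R/2 = 0.624/2 = 0.3120 m.
1/d_i = 1/f − 1/d_o = 1/(0.3120) − 1/(1.40) = 2.491, so d_i = 0.4015 m.
m = −d_i/d_o = −(0.4015)/(1.40) = -0.287.
The image is real, inverted and reduced, in front of the mirror.

m = -0.287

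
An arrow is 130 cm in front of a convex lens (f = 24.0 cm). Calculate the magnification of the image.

m = -0.226

1/d_i = 1/f − 1/d_o = 1/(24.00) − 1/(130) = 0.03397, so d_i = 29.43 cm.
m = −d_i/d_o = −(29.43)/(130) = -0.226.
The image is real, inverted and reduced, on the far side of the lens.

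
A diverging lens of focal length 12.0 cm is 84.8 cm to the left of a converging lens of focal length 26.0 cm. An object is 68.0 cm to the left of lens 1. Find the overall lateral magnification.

m = -0.0565

f₁ = −12.0 cm (diverging).
Lens 1: 1/d_i1 = 1/(-12.0) − 1/(68.0) = -0.09804, so d_i1 = -10.20 cm; m₁ = −d_i1/d_o1 = +0.1500.
d_o2 = 84.8 − (-10.20) = 95.00 cm.
Lens 2: 1/d_i2 = 1/(26.0) − 1/(95.00) = 0.02794, so d_i2 = 35.80 cm; m₂ = −d_i2/d_o2 = -0.3768.
m = m₁·m₂ = (+0.1500)(-0.3768) = -0.0565.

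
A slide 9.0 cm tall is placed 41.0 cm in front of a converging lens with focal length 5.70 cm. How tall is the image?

1/d_i = 1/f − 1/d_o = 1/(5.700) − 1/(41.0) = 0.1510, so d_i = 6.620 cm.
m = −d_i/d_o = -0.1615.
|h_i| = |m|·h_o = 0.1615 × 9.0 = 1.45 cm. The image is real, inverted and reduced, on the far side of the lens.

1.45 cm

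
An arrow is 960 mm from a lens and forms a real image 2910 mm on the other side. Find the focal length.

f = 722 mm (converging)

Real image ⇒ d_i = +2910 mm.
1/f = 1/d_o + 1/d_i = 1/(960) + 1/(2910) = 0.001385, so f = 722 mm.
Since f is positive, the lens is converging.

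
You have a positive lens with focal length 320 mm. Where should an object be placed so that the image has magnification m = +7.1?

m = −d_i/d_o ⇒ d_i = −m·d_o.
1/f = 1/d_o + 1/d_i = 1/d_o − 1/(m·d_o) = (1 − 1/m)/d_o, so d_o = f(1 − 1/m) = (320.0)(1 − 1/(+7.1)) = 275 mm.

275 mm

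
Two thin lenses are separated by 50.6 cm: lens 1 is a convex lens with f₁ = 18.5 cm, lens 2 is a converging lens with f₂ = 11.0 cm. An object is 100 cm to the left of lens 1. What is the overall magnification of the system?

m = +0.148

Lens 1: 1/d_i1 = 1/(18.5) − 1/(100) = 0.04405, so d_i1 = 22.70 cm; m₁ = −d_i1/d_o1 = -0.2270.
d_o2 = 50.6 − (22.70) = 27.90 cm.
Lens 2: 1/d_i2 = 1/(11.0) − 1/(27.90) = 0.05507, so d_i2 = 18.16 cm; m₂ = −d_i2/d_o2 = -0.6509.
m = m₁·m₂ = (-0.2270)(-0.6509) = +0.148.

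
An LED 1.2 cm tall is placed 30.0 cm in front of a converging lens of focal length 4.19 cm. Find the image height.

0.195 cm

1/d_i = 1/f − 1/d_o = 1/(4.190) − 1/(30.0) = 0.2053, so d_i = 4.870 cm.
m = −d_i/d_o = -0.1623.
|h_i| = |m|·h_o = 0.1623 × 1.2 = 0.195 cm. The image is real, inverted and reduced, on the far side of the lens.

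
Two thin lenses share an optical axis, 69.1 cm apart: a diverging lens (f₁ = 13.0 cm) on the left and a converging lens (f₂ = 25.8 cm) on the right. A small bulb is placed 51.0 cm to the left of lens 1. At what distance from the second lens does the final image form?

Lens 1 is diverging, so f₁ = −13.0 cm.
Lens 1: 1/d_i1 = 1/f₁ − 1/d_o1 = 1/(-13.0) − 1/(51.0) = -0.09653, so d_i1 = -10.36 cm.
The intermediate image is 10.36 cm to the left of lens 1 (virtual), which is 69.1 − (-10.36) = 79.46 cm to the left of lens 2, so d_o2 = +79.46 cm.
Lens 2: 1/d_i2 = 1/f₂ − 1/d_o2 = 1/(25.8) − 1/(79.46) = 0.02617, so d_i2 = 38.2 cm.
The final image is real, 38.2 cm to the right of lens 2 (overall magnification ≈ -0.098).

38.2 cm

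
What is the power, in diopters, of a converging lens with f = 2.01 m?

P = +0.498 D

P = 1/f = 1/(2.01 m) = +0.498 D.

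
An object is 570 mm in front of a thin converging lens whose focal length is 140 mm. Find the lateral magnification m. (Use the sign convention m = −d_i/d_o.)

m = -0.326

1/d_i = 1/f − 1/d_o = 1/(140.0) − 1/(570) = 0.005388, so d_i = 185.6 mm.
m = −d_i/d_o = −(185.6)/(570) = -0.326.
The image is real, inverted and reduced, on the far side of the lens.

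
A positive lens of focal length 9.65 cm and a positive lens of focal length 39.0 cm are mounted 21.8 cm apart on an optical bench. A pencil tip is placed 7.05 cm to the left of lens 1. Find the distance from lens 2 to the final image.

Lens 1: 1/d_i1 = 1/f₁ − 1/d_o1 = 1/(9.65) − 1/(7.05) = -0.03822, so d_i1 = -26.17 cm.
The intermediate image is 26.17 cm to the left of lens 1 (virtual), which is 21.8 − (-26.17) = 47.97 cm to the left of lens 2, so d_o2 = +47.97 cm.
Lens 2: 1/d_i2 = 1/f₂ − 1/d_o2 = 1/(39.0) − 1/(47.97) = 0.004795, so d_i2 = 209 cm.
The final image is real, 209 cm to the right of lens 2 (overall magnification ≈ -16).

209 cm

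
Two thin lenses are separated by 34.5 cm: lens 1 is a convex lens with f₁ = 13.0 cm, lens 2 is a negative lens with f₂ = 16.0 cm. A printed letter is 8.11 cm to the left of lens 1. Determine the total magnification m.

m = +0.590

Lens 1: 1/d_i1 = 1/(13.0) − 1/(8.11) = -0.04638, so d_i1 = -21.56 cm; m₁ = −d_i1/d_o1 = +2.658.
d_o2 = 34.5 − (-21.56) = 56.06 cm.
f₂ = −16.0 cm (diverging).
Lens 2: 1/d_i2 = 1/(-16.0) − 1/(56.06) = -0.08034, so d_i2 = -12.45 cm; m₂ = −d_i2/d_o2 = +0.2220.
m = m₁·m₂ = (+2.658)(+0.2220) = +0.590.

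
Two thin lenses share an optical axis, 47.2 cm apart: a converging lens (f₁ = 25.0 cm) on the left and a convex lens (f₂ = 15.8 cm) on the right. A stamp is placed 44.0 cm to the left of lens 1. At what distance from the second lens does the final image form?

Lens 1: 1/d_i1 = 1/f₁ − 1/d_o1 = 1/(25.0) − 1/(44.0) = 0.01727, so d_i1 = 57.89 cm.
The intermediate image is 57.89 cm to the right of lens 1, which lies 10.69 cm to the right of lens 2 — a virtual object — so d_o2 = −10.69 cm.
Lens 2: 1/d_i2 = 1/f₂ − 1/d_o2 = 1/(15.8) − 1/(-10.69) = 0.1568, so d_i2 = 6.38 cm.
The final image is real, 6.38 cm to the right of lens 2 (overall magnification ≈ -0.78).

6.38 cm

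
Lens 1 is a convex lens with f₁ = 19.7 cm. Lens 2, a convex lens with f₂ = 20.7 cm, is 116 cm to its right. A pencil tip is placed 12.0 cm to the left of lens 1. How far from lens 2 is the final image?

Lens 1: 1/d_i1 = 1/f₁ − 1/d_o1 = 1/(19.7) − 1/(12.0) = -0.03257, so d_i1 = -30.70 cm.
The intermediate image is 30.70 cm to the left of lens 1 (virtual), which is 116 − (-30.70) = 146.7 cm to the left of lens 2, so d_o2 = +146.7 cm.
Lens 2: 1/d_i2 = 1/f₂ − 1/d_o2 = 1/(20.7) − 1/(146.7) = 0.04149, so d_i2 = 24.1 cm.
The final image is real, 24.1 cm to the right of lens 2 (overall magnification ≈ -0.42).

24.1 cm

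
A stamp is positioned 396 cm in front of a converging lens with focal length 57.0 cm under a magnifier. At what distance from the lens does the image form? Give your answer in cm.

Thin-lens equation: 1/d_i = 1/f − 1/d_o = 1/(57.00) − 1/(396) = 0.01754 − 0.002525 = 0.01502, so d_i = 66.6 cm.
The image is real, inverted and reduced, on the far side of the lens.

66.6 cm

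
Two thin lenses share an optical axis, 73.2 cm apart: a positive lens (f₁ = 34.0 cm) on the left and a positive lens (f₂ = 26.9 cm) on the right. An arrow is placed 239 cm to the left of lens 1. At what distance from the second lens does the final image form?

136 cm

Lens 1: 1/d_i1 = 1/f₁ − 1/d_o1 = 1/(34.0) − 1/(239) = 0.02523, so d_i1 = 39.64 cm.
The intermediate image is 39.64 cm to the right of lens 1, which is 73.2 − (39.64) = 33.56 cm to the left of lens 2, so d_o2 = +33.56 cm.
Lens 2: 1/d_i2 = 1/f₂ − 1/d_o2 = 1/(26.9) − 1/(33.56) = 0.007377, so d_i2 = 136 cm.
The final image is real, 136 cm to the right of lens 2 (overall magnification ≈ 0.67).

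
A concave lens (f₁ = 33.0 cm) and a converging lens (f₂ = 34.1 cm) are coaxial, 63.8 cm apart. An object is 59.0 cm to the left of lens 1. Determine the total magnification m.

m = -0.240

f₁ = −33.0 cm (diverging).
Lens 1: 1/d_i1 = 1/(-33.0) − 1/(59.0) = -0.04725, so d_i1 = -21.16 cm; m₁ = −d_i1/d_o1 = +0.3586.
d_o2 = 63.8 − (-21.16) = 84.96 cm.
Lens 2: 1/d_i2 = 1/(34.1) − 1/(84.96) = 0.01756, so d_i2 = 56.96 cm; m₂ = −d_i2/d_o2 = -0.6705.
m = m₁·m₂ = (+0.3586)(-0.6705) = -0.240.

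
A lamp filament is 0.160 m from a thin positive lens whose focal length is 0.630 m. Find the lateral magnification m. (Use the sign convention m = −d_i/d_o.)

1/d_i = 1/f − 1/d_o = 1/(0.6300) − 1/(0.160) = -4.663, so d_i = -0.2145 m.
m = −d_i/d_o = −(-0.2145)/(0.160) = +1.34.
The image is virtual, upright and enlarged, on the same side as the object.

m = +1.34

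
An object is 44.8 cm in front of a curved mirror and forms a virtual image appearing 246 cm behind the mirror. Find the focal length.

Virtual image ⇒ d_i = −246 cm.
1/f = 1/d_o + 1/d_i = 1/(44.8) + 1/(-246) = 0.01826, so f = 54.8 cm.
Since f is positive, the curved mirror is concave.

f = 54.8 cm (concave)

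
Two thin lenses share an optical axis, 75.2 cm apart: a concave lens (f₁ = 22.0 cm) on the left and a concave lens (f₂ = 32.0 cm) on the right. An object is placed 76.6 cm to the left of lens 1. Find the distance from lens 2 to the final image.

Lens 1 is diverging, so f₁ = −22.0 cm.
Lens 1: 1/d_i1 = 1/f₁ − 1/d_o1 = 1/(-22.0) − 1/(76.6) = -0.05851, so d_i1 = -17.09 cm.
The intermediate image is 17.09 cm to the left of lens 1 (virtual), which is 75.2 − (-17.09) = 92.29 cm to the left of lens 2, so d_o2 = +92.29 cm.
Lens 2 is diverging, so f₂ = −32.0 cm.
Lens 2: 1/d_i2 = 1/f₂ − 1/d_o2 = 1/(-32.0) − 1/(92.29) = -0.04209, so d_i2 = -23.8 cm.
The final image is virtual, 23.8 cm to the left of lens 2 (overall magnification ≈ 0.057).

23.8 cm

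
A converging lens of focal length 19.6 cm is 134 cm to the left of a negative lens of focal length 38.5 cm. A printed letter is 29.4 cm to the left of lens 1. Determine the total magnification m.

m = -0.677

Lens 1: 1/d_i1 = 1/(19.6) − 1/(29.4) = 0.01701, so d_i1 = 58.80 cm; m₁ = −d_i1/d_o1 = -2.000.
d_o2 = 134 − (58.80) = 75.20 cm.
f₂ = −38.5 cm (diverging).
Lens 2: 1/d_i2 = 1/(-38.5) − 1/(75.20) = -0.03927, so d_i2 = -25.46 cm; m₂ = −d_i2/d_o2 = +0.3386.
m = m₁·m₂ = (-2.000)(+0.3386) = -0.677.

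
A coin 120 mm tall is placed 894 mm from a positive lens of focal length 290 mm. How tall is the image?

1/d_i = 1/f − 1/d_o = 1/(290.0) − 1/(894) = 0.002330, so d_i = 429.2 mm.
m = −d_i/d_o = -0.4801.
|h_i| = |m|·h_o = 0.4801 × 120 = 57.6 mm. The image is real, inverted and reduced, on the far side of the lens.

57.6 mm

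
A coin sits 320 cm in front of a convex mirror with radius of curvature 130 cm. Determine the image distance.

f = R/2 = 130/2 = 65.00 cm; for a convex mirror, f = -65.00 cm.
Mirror equation: 1/v = 1/f − 1/u = 1/(-65.00) − 1/(320) = -0.01538 − 0.003125 = -0.01851, so v = -54.0 cm.
The image is virtual, upright and reduced, behind the mirror.

54.0 cm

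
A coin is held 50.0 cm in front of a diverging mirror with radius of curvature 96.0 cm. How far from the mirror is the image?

24.5 cm

f = R/2 = 96.0/2 = 48.00 cm; for a diverging mirror, f = -48.00 cm.
Mirror equation: 1/q = 1/f − 1/p = 1/(-48.00) − 1/(50.0) = -0.02083 − 0.02000 = -0.04083, so q = -24.5 cm.
The image is virtual, upright and reduced, behind the mirror.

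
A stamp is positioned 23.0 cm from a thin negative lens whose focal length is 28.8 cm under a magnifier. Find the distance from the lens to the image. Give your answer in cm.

For a negative lens, f = -28.8 cm.
Lens equation: 1/q = 1/f − 1/p = 1/(-28.80) − 1/(23.0) = -0.03472 − 0.04348 = -0.07820, so q = -12.8 cm.
The image is virtual, upright and reduced, on the same side as the object.

12.8 cm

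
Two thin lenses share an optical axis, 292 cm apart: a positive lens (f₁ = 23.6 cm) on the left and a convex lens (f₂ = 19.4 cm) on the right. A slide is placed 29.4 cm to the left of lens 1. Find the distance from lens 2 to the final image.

21.9 cm

Lens 1: 1/d_i1 = 1/f₁ − 1/d_o1 = 1/(23.6) − 1/(29.4) = 0.008359, so d_i1 = 119.6 cm.
The intermediate image is 119.6 cm to the right of lens 1, which is 292 − (119.6) = 172.4 cm to the left of lens 2, so d_o2 = +172.4 cm.
Lens 2: 1/d_i2 = 1/f₂ − 1/d_o2 = 1/(19.4) − 1/(172.4) = 0.04575, so d_i2 = 21.9 cm.
The final image is real, 21.9 cm to the right of lens 2 (overall magnification ≈ 0.52).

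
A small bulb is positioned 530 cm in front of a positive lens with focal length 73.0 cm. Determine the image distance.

84.7 cm

Thin-lens equation: 1/v = 1/f − 1/u = 1/(73.00) − 1/(530) = 0.01370 − 0.001887 = 0.01181, so v = 84.7 cm.
The image is real, inverted and reduced, on the far side of the lens.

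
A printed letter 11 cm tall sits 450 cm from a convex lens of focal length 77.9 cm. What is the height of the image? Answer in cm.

1/d_i = 1/f − 1/d_o = 1/(77.90) − 1/(450) = 0.01061, so d_i = 94.21 cm.
m = −d_i/d_o = -0.2094.
|h_i| = |m|·h_o = 0.2094 × 11 = 2.30 cm. The image is real, inverted and reduced, on the far side of the lens.

2.30 cm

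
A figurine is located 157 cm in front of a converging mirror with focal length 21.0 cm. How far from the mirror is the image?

Mirror equation: 1/v = 1/f − 1/u = 1/(21.00) − 1/(157) = 0.04762 − 0.006369 = 0.04125, so v = 24.2 cm.
The image is real, inverted and reduced, in front of the mirror.

24.2 cm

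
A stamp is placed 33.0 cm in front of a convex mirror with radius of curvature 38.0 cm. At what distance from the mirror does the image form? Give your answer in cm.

f = R/2 = 38.0/2 = 19.00 cm; for a convex mirror, f = -19.00 cm.
Mirror equation: 1/v = 1/f − 1/u = 1/(-19.00) − 1/(33.0) = -0.05263 − 0.03030 = -0.08293, so v = -12.1 cm.
The image is virtual, upright and reduced, behind the mirror.

12.1 cm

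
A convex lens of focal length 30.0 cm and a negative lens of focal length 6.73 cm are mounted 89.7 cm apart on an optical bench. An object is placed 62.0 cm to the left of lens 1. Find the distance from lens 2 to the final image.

Lens 1: 1/d_i1 = 1/f₁ − 1/d_o1 = 1/(30.0) − 1/(62.0) = 0.01720, so d_i1 = 58.12 cm.
The intermediate image is 58.12 cm to the right of lens 1, which is 89.7 − (58.12) = 31.58 cm to the left of lens 2, so d_o2 = +31.58 cm.
Lens 2 is diverging, so f₂ = −6.73 cm.
Lens 2: 1/d_i2 = 1/f₂ − 1/d_o2 = 1/(-6.73) − 1/(31.58) = -0.1803, so d_i2 = -5.55 cm.
The final image is virtual, 5.55 cm to the left of lens 2 (overall magnification ≈ -0.16).

5.55 cm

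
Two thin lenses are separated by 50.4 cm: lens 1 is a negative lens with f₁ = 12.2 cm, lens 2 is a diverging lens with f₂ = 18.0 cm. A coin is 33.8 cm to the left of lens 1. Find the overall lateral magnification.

f₁ = −12.2 cm (diverging).
Lens 1: 1/d_i1 = 1/(-12.2) − 1/(33.8) = -0.1116, so d_i1 = -8.964 cm; m₁ = −d_i1/d_o1 = +0.2652.
d_o2 = 50.4 − (-8.964) = 59.36 cm.
f₂ = −18.0 cm (diverging).
Lens 2: 1/d_i2 = 1/(-18.0) − 1/(59.36) = -0.07240, so d_i2 = -13.81 cm; m₂ = −d_i2/d_o2 = +0.2327.
m = m₁·m₂ = (+0.2652)(+0.2327) = +0.0617.

m = +0.0617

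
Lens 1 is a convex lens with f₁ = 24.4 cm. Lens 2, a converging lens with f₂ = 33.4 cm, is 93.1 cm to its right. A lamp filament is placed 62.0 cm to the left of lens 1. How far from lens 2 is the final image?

Lens 1: 1/d_i1 = 1/f₁ − 1/d_o1 = 1/(24.4) − 1/(62.0) = 0.02485, so d_i1 = 40.23 cm.
The intermediate image is 40.23 cm to the right of lens 1, which is 93.1 − (40.23) = 52.87 cm to the left of lens 2, so d_o2 = +52.87 cm.
Lens 2: 1/d_i2 = 1/f₂ − 1/d_o2 = 1/(33.4) − 1/(52.87) = 0.01103, so d_i2 = 90.7 cm.
The final image is real, 90.7 cm to the right of lens 2 (overall magnification ≈ 1.1).

90.7 cm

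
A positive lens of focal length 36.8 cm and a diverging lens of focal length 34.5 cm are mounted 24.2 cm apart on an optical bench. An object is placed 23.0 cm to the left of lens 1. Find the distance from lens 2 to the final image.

24.6 cm

Lens 1: 1/d_i1 = 1/f₁ − 1/d_o1 = 1/(36.8) − 1/(23.0) = -0.01630, so d_i1 = -61.33 cm.
The intermediate image is 61.33 cm to the left of lens 1 (virtual), which is 24.2 − (-61.33) = 85.53 cm to the left of lens 2, so d_o2 = +85.53 cm.
Lens 2 is diverging, so f₂ = −34.5 cm.
Lens 2: 1/d_i2 = 1/f₂ − 1/d_o2 = 1/(-34.5) − 1/(85.53) = -0.04068, so d_i2 = -24.6 cm.
The final image is virtual, 24.6 cm to the left of lens 2 (overall magnification ≈ 0.77).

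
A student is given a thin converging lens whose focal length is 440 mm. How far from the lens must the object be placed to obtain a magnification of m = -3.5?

566 mm

m = −d_i/d_o ⇒ d_i = −m·d_o.
1/f = 1/d_o + 1/d_i = 1/d_o − 1/(m·d_o) = (1 − 1/m)/d_o, so d_o = f(1 − 1/m) = (440.0)(1 − 1/(-3.5)) = 566 mm.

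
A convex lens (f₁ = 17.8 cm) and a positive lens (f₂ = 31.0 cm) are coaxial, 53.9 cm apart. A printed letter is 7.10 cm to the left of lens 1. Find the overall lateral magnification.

m = -1.49

Lens 1: 1/d_i1 = 1/(17.8) − 1/(7.10) = -0.08467, so d_i1 = -11.81 cm; m₁ = −d_i1/d_o1 = +1.663.
d_o2 = 53.9 − (-11.81) = 65.71 cm.
Lens 2: 1/d_i2 = 1/(31.0) − 1/(65.71) = 0.01704, so d_i2 = 58.69 cm; m₂ = −d_i2/d_o2 = -0.8931.
m = m₁·m₂ = (+1.663)(-0.8931) = -1.49.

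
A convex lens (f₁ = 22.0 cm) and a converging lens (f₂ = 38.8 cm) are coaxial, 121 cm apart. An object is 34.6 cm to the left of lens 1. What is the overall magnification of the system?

Lens 1: 1/d_i1 = 1/(22.0) − 1/(34.6) = 0.01655, so d_i1 = 60.41 cm; m₁ = −d_i1/d_o1 = -1.746.
d_o2 = 121 − (60.41) = 60.59 cm.
Lens 2: 1/d_i2 = 1/(38.8) − 1/(60.59) = 0.009269, so d_i2 = 107.9 cm; m₂ = −d_i2/d_o2 = -1.781.
m = m₁·m₂ = (-1.746)(-1.781) = +3.11.

m = +3.11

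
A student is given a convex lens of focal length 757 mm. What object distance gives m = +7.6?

m = −d_i/d_o ⇒ d_i = −m·d_o.
1/f = 1/d_o + 1/d_i = 1/d_o − 1/(m·d_o) = (1 − 1/m)/d_o, so d_o = f(1 − 1/m) = (757.0)(1 − 1/(+7.6)) = 657 mm.

657 mm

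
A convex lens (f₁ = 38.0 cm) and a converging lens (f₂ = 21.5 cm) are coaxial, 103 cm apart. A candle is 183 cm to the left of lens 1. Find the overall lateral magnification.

Lens 1: 1/d_i1 = 1/(38.0) − 1/(183) = 0.02085, so d_i1 = 47.96 cm; m₁ = −d_i1/d_o1 = -0.2621.
d_o2 = 103 − (47.96) = 55.04 cm.
Lens 2: 1/d_i2 = 1/(21.5) − 1/(55.04) = 0.02834, so d_i2 = 35.28 cm; m₂ = −d_i2/d_o2 = -0.6410.
m = m₁·m₂ = (-0.2621)(-0.6410) = +0.168.

m = +0.168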